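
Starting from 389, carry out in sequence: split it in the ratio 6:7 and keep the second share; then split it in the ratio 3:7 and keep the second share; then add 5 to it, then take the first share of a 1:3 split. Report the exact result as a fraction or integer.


Start with 389.
Step 1: Split 6:7, second share = 389 * 7/13 = 2723/13
Step 2: Split 3:7, second share = 2723/13 * 7/10 = 19061/130
Step 3: Add 5: 19061/130+5=19711/130; split 1:3 first = 19711/130*1/4 = 19711/520
Final result = 19711/520

19711/520


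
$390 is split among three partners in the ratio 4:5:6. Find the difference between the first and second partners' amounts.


Total parts = 4 + 5 + 6 = 15
Value per part = 390 / 15 = 26
Shares: 4*26=104, 5*26=130, 6*26=156
First share = 104, second share = 130
Difference = |104 - 130| = 26

26


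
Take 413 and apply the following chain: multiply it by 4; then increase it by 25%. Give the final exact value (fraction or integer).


Start with 413.
Step 1: Multiply by 4: 413 * 4 = 1652
Step 2: Increase by 25%: 1652 * 125/100 = 2065
Final result = 2065

2065


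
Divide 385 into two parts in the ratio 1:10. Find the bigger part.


Total parts = 1 + 10 = 11
Value per part = 385 / 11 = 35
First share = 1 * 35 = 35
Second share = 10 * 35 = 350
Larger share = 350

350


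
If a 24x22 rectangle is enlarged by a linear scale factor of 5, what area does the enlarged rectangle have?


Original dimensions: 24 x 22
Enlargement factor = 5
New width = 24 * 5 = 120
New height = 22 * 5 = 110
New area = 120 * 110 = 13200

13200


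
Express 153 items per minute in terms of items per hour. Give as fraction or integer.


Converting from per minute to per hour
Rate = 153 items per minute
Multiply by 60: 153 * 60
= 9180 items per hour

9180


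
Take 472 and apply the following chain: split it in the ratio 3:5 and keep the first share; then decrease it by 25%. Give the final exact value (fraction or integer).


Start with 472.
Step 1: Split 3:5, first share = 472 * 3/8 = 177
Step 2: Decrease by 25%: 177 * 75/100 = 531/4
Final result = 531/4

531/4


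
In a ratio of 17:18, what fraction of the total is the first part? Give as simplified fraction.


Total parts = 17 + 18 = 35
First part fraction = 17/35
Simplify: 17/35 = 17/35

17/35


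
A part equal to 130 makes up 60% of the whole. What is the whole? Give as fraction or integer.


Given: 130 is 60% of the whole
Set up: 130 = 60/100 * whole
whole = 130 * 100 / 60
whole = 13000 / 60
whole = 650/3

650/3


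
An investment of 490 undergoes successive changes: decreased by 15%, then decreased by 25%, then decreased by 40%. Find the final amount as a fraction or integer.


Start: 490
Step 1: decrease by 15% => multiply by 85/100
  490 * 85/100 = 833/2
Step 2: decrease by 25% => multiply by 75/100
  833/2 * 75/100 = 2499/8
Step 3: decrease by 40% => multiply by 60/100
  2499/8 * 60/100 = 7497/40
Final value = 7497/40

7497/40


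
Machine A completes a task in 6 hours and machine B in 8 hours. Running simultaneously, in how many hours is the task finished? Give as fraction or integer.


Rate of A = 1/6 job per hour
Rate of B = 1/8 job per hour
Combined rate = 1/6 + 1/8
Find common denominator: (8 + 6)/(6*8) = 14/48
Combined rate = 7/24 job per hour
Time together = 1 / (7/24) = 24/7 hours

24/7


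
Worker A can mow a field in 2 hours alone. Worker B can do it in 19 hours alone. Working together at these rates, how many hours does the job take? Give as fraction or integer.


Rate of A = 1/2 job per hour
Rate of B = 1/19 job per hour
Combined rate = 1/2 + 1/19
Find common denominator: (19 + 2)/(2*19) = 21/38
Combined rate = 21/38 job per hour
Time together = 1 / (21/38) = 38/21 hours

38/21


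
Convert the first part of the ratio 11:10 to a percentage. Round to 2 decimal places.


Total parts = 11 + 10 = 21
First part fraction = 11/21
Percentage = (11/21) * 100
= 0.52381 * 100
= 52.38%

52.38


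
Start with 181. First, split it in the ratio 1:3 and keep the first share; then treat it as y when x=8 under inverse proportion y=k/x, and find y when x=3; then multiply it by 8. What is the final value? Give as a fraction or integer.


Start with 181.
Step 1: Split 1:3, first share = 181 * 1/4 = 181/4
Step 2: Inverse prop: k = (181/4)*8; new y = k/3 = 181/4*8/3 = 362/3
Step 3: Multiply by 8: 362/3 * 8 = 2896/3
Final result = 2896/3

2896/3


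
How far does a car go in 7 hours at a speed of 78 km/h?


Using distance = speed * time
Speed = 78 km/h
Time = 7 hours
Distance = 78 * 7
= 546 km

546


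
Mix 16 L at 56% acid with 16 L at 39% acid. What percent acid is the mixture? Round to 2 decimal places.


Solute in mixture 1 = 56% of 16 L = 16*56/100 = 224/25 L
Solute in mixture 2 = 39% of 16 L = 16*39/100 = 156/25 L
Total solute = 224/25 + 156/25 = 76/5 L
Total volume = 16 + 16 = 32 L
Final concentration = 76/5/32 * 100 = 47.50%

47.50


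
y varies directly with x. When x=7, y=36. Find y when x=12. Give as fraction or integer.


Direct proportion: y = kx
Find k: k = 36/7 = 36/7
Compute y at x=12: y = 36/7 * 12
y = 432/7

432/7


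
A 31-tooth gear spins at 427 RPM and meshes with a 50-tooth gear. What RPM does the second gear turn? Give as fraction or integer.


Gear ratio: teeth_A * RPM_A = teeth_B * RPM_B
31 * 427 = 50 * RPM_B
13237 = 50 * RPM_B
RPM_B = 13237 / 50
RPM_B = 13237/50

13237/50


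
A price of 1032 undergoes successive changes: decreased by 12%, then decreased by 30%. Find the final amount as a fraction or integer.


Start: 1032
Step 1: decrease by 12% => multiply by 88/100
  1032 * 88/100 = 22704/25
Step 2: decrease by 30% => multiply by 70/100
  22704/25 * 70/100 = 79464/125
Final value = 79464/125

79464/125


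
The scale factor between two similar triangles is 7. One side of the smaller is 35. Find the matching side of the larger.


Similar triangles have proportional sides
Scale factor = 7
Smaller side = 35
Corresponding larger side = 35 * 7
= 245

245


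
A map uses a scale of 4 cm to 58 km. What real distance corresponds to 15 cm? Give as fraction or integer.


Map scale: 4 cm = 58 km
Measured distance on map = 15 cm
Set up proportion: 15 * 58 / 4
= 870 / 4
= 435/2 km

435/2


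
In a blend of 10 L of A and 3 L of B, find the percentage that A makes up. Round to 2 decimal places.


Volume of A = 10 L
Volume of B = 3 L
Total volume = 10 + 3 = 13 L
Percentage of A = (10/13) * 100
= 76.92%

76.92


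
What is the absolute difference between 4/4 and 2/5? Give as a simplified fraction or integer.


Simplify: 4/4 = 1 and 2/5 = 2/5
Find common denominator: LCD = 5
Convert: 5/5 and 2/5
Difference = |5 - 2|/5 = 3/5
Simplified = 3/5

3/5


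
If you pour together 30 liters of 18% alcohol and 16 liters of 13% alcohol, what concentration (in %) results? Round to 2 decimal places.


Solute in mixture 1 = 18% of 30 L = 30*18/100 = 27/5 L
Solute in mixture 2 = 13% of 16 L = 16*13/100 = 52/25 L
Total solute = 27/5 + 52/25 = 187/25 L
Total volume = 30 + 16 = 46 L
Final concentration = 187/25/46 * 100 = 16.26%

16.26


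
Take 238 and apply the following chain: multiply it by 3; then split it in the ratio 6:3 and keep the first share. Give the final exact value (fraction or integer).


Start with 238.
Step 1: Multiply by 3: 238 * 3 = 714
Step 2: Split 6:3, first share = 714 * 6/9 = 476
Final result = 476

476


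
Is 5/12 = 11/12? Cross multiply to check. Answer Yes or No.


Cross multiply to check 5/12 = 11/12
Left cross product: 5 * 12 = 60
Right cross product: 12 * 11 = 132
60 != 132
Not equal, so proportions differ => No

No


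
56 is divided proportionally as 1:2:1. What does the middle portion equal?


Ratio = 1:2:1
Total parts = 1 + 2 + 1 = 4
Value per part = 56 / 4 = 14
First share = 1 * 14 = 14
Middle share = 2 * 14 = 28
Third share = 1 * 14 = 14

28


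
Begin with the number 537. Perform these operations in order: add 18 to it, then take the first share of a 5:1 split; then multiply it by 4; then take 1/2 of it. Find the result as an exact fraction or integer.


Start with 537.
Step 1: Add 18: 537+18=555; split 5:1 first = 555*5/6 = 925/2
Step 2: Multiply by 4: 925/2 * 4 = 1850
Step 3: Take 1/2: 1850 * 1/2 = 925
Final result = 925

925


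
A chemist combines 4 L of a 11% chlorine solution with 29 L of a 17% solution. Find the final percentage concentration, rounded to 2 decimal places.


Solute in mixture 1 = 11% of 4 L = 4*11/100 = 11/25 L
Solute in mixture 2 = 17% of 29 L = 29*17/100 = 493/100 L
Total solute = 11/25 + 493/100 = 537/100 L
Total volume = 4 + 29 = 33 L
Final concentration = 537/100/33 * 100 = 16.27%

16.27


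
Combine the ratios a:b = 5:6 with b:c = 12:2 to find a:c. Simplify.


Given a:b = 5:6 and b:c = 12:2
Make b consistent. Multiply first ratio by 12: a:b = 60:72
Multiply second ratio by 6: b:c = 72:12
Now b = 72 in both, so a:b:c = 60:72:12
Therefore a:c = 60:12
Simplify by GCD: a:c = 5:1

5:1


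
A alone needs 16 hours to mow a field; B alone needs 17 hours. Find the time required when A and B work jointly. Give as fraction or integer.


Rate of A = 1/16 job per hour
Rate of B = 1/17 job per hour
Combined rate = 1/16 + 1/17
Find common denominator: (17 + 16)/(16*17) = 33/272
Combined rate = 33/272 job per hour
Time together = 1 / (33/272) = 272/33 hours

272/33


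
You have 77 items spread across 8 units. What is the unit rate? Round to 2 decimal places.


Total items = 77
Number of units = 8
Unit rate = 77 / 8
= 9.63 items per unit

9.63


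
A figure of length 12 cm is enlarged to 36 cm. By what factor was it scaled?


Original length = 12 cm
Scaled length = 36 cm
Scale factor = 36 / 12
= 3

3


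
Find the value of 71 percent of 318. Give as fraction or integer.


Compute 71% of 318
Convert percentage: 71% = 71/100
Multiply: 318 * 71/100
= 22578/100
= 11289/50

11289/50


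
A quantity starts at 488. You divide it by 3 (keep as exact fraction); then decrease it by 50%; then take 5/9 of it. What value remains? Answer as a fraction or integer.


Start with 488.
Step 1: Divide by 3: 488 / 3 = 488/3
Step 2: Decrease by 50%: 488/3 * 50/100 = 244/3
Step 3: Take 5/9: 244/3 * 5/9 = 1220/27
Final result = 1220/27

1220/27


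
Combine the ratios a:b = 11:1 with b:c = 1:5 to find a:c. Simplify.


Given a:b = 11:1 and b:c = 1:5
Make b consistent. Multiply first ratio by 1: a:b = 11:1
Multiply second ratio by 1: b:c = 1:5
Now b = 1 in both, so a:b:c = 11:1:5
Therefore a:c = 11:5
Simplify by GCD: a:c = 11:5

11:5


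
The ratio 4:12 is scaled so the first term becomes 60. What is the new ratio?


Original ratio: 4:12
First term target: 60
Scale factor = 60 / 4 = 15
Multiply second term: 12 * 15 = 180
Equivalent ratio = 60:180

60:180


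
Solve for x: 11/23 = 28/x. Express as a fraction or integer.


Setting up: 11/23 = 28/x
Cross multiply: 11 * x = 23 * 28
11x = 644
x = 644/11
x = 644/11

644/11


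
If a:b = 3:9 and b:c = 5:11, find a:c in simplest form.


Given a:b = 3:9 and b:c = 5:11
Make b consistent. Multiply first ratio by 5: a:b = 15:45
Multiply second ratio by 9: b:c = 45:99
Now b = 45 in both, so a:b:c = 15:45:99
Therefore a:c = 15:99
Simplify by GCD: a:c = 5:33

5:33


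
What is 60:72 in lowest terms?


Find GCD(60, 72)
GCD = 12
Divide both by 12: 60/12 = 5, 72/12 = 6
Simplified ratio = 5:6

5:6


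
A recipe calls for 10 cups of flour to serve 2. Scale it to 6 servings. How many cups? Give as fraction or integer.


Original: 10 cups for 2 servings
Target servings = 6
Scaling factor = 6/2
New amount = 10 * 6/2
= 60/2
= 30 cups

30


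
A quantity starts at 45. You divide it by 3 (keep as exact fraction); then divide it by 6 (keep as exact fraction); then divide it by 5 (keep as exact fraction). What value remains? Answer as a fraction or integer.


Start with 45.
Step 1: Divide by 3: 45 / 3 = 15
Step 2: Divide by 6: 15 / 6 = 5/2
Step 3: Divide by 5: 5/2 / 5 = 1/2
Final result = 1/2

1/2


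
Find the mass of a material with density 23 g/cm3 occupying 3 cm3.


Using mass = density * volume
Density = 23 g/cm3
Volume = 3 cm3
Mass = 23 * 3
= 69 g

69


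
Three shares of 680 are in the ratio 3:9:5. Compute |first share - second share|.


Total parts = 3 + 9 + 5 = 17
Value per part = 680 / 17 = 40
Shares: 3*40=120, 9*40=360, 5*40=200
First share = 120, second share = 360
Difference = |120 - 360| = 240

240


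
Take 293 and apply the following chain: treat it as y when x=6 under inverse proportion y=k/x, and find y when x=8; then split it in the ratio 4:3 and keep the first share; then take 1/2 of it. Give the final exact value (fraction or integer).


Start with 293.
Step 1: Inverse prop: k = (293)*6; new y = k/8 = 293*6/8 = 879/4
Step 2: Split 4:3, first share = 879/4 * 4/7 = 879/7
Step 3: Take 1/2: 879/7 * 1/2 = 879/14
Final result = 879/14

879/14


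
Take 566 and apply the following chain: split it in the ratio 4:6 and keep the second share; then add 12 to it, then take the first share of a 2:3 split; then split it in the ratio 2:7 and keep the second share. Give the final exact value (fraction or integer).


Start with 566.
Step 1: Split 4:6, second share = 566 * 6/10 = 1698/5
Step 2: Add 12: 1698/5+12=1758/5; split 2:3 first = 1758/5*2/5 = 3516/25
Step 3: Split 2:7, second share = 3516/25 * 7/9 = 8204/75
Final result = 8204/75

8204/75


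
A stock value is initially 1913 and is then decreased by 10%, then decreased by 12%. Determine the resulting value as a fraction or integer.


Start: 1913
Step 1: decrease by 10% => multiply by 90/100
  1913 * 90/100 = 17217/10
Step 2: decrease by 12% => multiply by 88/100
  17217/10 * 88/100 = 189387/125
Final value = 189387/125

189387/125


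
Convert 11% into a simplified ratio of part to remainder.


Part = 11%, Remainder = 89%
Ratio = 11:89
GCD(11, 89) = 1
Simplify: 11:89 = 11:89

11:89


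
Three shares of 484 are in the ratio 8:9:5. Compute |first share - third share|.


Total parts = 8 + 9 + 5 = 22
Value per part = 484 / 22 = 22
Shares: 8*22=176, 9*22=198, 5*22=110
First share = 176, third share = 110
Difference = |176 - 110| = 66

66


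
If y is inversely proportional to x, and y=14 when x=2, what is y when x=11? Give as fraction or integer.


Inverse proportion: y = k/x
Find k: k = 2 * 14 = 28
Compute y at x=11: y = 28/11
y = 28/11

28/11


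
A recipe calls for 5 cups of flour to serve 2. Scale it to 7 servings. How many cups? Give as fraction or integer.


Original: 5 cups for 2 servings
Target servings = 7
Scaling factor = 7/2
New amount = 5 * 7/2
= 35/2
= 35/2 cups

35/2


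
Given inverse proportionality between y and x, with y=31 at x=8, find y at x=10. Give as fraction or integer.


Inverse proportion: y = k/x
Find k: k = 8 * 31 = 248
Compute y at x=10: y = 248/10
y = 124/5

124/5


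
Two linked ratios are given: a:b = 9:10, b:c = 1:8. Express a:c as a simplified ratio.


Given a:b = 9:10 and b:c = 1:8
Make b consistent. Multiply first ratio by 1: a:b = 9:10
Multiply second ratio by 10: b:c = 10:80
Now b = 10 in both, so a:b:c = 9:10:80
Therefore a:c = 9:80
Simplify by GCD: a:c = 9:80

9:80


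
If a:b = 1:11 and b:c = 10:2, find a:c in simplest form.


Given a:b = 1:11 and b:c = 10:2
Make b consistent. Multiply first ratio by 10: a:b = 10:110
Multiply second ratio by 11: b:c = 110:22
Now b = 110 in both, so a:b:c = 10:110:22
Therefore a:c = 10:22
Simplify by GCD: a:c = 5:11

5:11


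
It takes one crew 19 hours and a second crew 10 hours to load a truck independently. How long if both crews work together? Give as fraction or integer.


Rate of A = 1/19 job per hour
Rate of B = 1/10 job per hour
Combined rate = 1/19 + 1/10
Find common denominator: (10 + 19)/(19*10) = 29/190
Combined rate = 29/190 job per hour
Time together = 1 / (29/190) = 190/29 hours

190/29


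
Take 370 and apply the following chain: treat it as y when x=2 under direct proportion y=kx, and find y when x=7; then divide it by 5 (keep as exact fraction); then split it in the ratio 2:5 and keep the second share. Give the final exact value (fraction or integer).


Start with 370.
Step 1: Direct prop: k = (370)/2; new y = k*7 = 370*7/2 = 1295
Step 2: Divide by 5: 1295 / 5 = 259
Step 3: Split 2:5, second share = 259 * 5/7 = 185
Final result = 185

185


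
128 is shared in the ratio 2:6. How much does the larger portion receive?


Total parts = 2 + 6 = 8
Value per part = 128 / 8 = 16
First share = 2 * 16 = 32
Second share = 6 * 16 = 96
Larger share = 96

96


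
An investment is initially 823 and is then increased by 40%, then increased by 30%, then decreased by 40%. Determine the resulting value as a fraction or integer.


Start: 823
Step 1: increase by 40% => multiply by 140/100
  823 * 140/100 = 5761/5
Step 2: increase by 30% => multiply by 130/100
  5761/5 * 130/100 = 74893/50
Step 3: decrease by 40% => multiply by 60/100
  74893/50 * 60/100 = 224679/250
Final value = 224679/250

224679/250


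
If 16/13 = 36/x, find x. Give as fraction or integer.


Setting up: 16/13 = 36/x
Cross multiply: 16 * x = 13 * 36
16x = 468
x = 468/16
x = 117/4

117/4


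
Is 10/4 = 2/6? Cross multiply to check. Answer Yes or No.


Cross multiply to check 10/4 = 2/6
Left cross product: 10 * 6 = 60
Right cross product: 4 * 2 = 8
60 != 8
Not equal, so proportions differ => No

No


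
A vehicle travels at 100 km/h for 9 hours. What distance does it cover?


Using distance = speed * time
Speed = 100 km/h
Time = 9 hours
Distance = 100 * 9
= 900 km

900


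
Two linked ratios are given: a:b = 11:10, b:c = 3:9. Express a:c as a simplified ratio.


Given a:b = 11:10 and b:c = 3:9
Make b consistent. Multiply first ratio by 3: a:b = 33:30
Multiply second ratio by 10: b:c = 30:90
Now b = 30 in both, so a:b:c = 33:30:90
Therefore a:c = 33:90
Simplify by GCD: a:c = 11:30

11:30


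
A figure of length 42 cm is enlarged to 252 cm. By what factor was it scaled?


Original length = 42 cm
Scaled length = 252 cm
Scale factor = 252 / 42
= 6

6


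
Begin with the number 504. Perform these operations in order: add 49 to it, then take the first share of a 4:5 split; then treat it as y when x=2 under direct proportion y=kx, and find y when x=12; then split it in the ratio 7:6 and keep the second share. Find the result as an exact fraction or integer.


Start with 504.
Step 1: Add 49: 504+49=553; split 4:5 first = 553*4/9 = 2212/9
Step 2: Direct prop: k = (2212/9)/2; new y = k*12 = 2212/9*12/2 = 4424/3
Step 3: Split 7:6, second share = 4424/3 * 6/13 = 8848/13
Final result = 8848/13

8848/13


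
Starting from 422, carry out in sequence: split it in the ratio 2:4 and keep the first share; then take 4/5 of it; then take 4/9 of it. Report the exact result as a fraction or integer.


Start with 422.
Step 1: Split 2:4, first share = 422 * 2/6 = 422/3
Step 2: Take 4/5: 422/3 * 4/5 = 1688/15
Step 3: Take 4/9: 1688/15 * 4/9 = 6752/135
Final result = 6752/135

6752/135


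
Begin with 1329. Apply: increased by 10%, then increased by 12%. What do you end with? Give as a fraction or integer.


Start: 1329
Step 1: increase by 10% => multiply by 110/100
  1329 * 110/100 = 14619/10
Step 2: increase by 12% => multiply by 112/100
  14619/10 * 112/100 = 204666/125
Final value = 204666/125

204666/125


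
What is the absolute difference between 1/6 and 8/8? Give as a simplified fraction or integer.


Simplify: 1/6 = 1/6 and 8/8 = 1
Find common denominator: LCD = 6
Convert: 1/6 and 6/6
Difference = |1 - 6|/6 = 5/6
Simplified = 5/6

5/6


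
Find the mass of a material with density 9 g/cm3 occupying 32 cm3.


Using mass = density * volume
Density = 9 g/cm3
Volume = 32 cm3
Mass = 9 * 32
= 288 g

288


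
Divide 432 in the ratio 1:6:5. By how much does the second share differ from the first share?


Total parts = 1 + 6 + 5 = 12
Value per part = 432 / 12 = 36
Shares: 1*36=36, 6*36=216, 5*36=180
Second share = 216, first share = 36
Difference = |216 - 36| = 180

180


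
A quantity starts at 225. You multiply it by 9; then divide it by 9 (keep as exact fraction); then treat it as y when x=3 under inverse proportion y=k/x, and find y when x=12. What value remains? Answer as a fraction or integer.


Start with 225.
Step 1: Multiply by 9: 225 * 9 = 2025
Step 2: Divide by 9: 2025 / 9 = 225
Step 3: Inverse prop: k = (225)*3; new y = k/12 = 225*3/12 = 225/4
Final result = 225/4

225/4


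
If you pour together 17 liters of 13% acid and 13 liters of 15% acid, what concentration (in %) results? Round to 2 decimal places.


Solute in mixture 1 = 13% of 17 L = 17*13/100 = 221/100 L
Solute in mixture 2 = 15% of 13 L = 13*15/100 = 39/20 L
Total solute = 221/100 + 39/20 = 104/25 L
Total volume = 17 + 13 = 30 L
Final concentration = 104/25/30 * 100 = 13.87%

13.87


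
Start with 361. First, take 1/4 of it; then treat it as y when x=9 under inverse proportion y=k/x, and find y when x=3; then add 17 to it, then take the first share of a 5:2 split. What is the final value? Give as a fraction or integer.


Start with 361.
Step 1: Take 1/4: 361 * 1/4 = 361/4
Step 2: Inverse prop: k = (361/4)*9; new y = k/3 = 361/4*9/3 = 1083/4
Step 3: Add 17: 1083/4+17=1151/4; split 5:2 first = 1151/4*5/7 = 5755/28
Final result = 5755/28

5755/28


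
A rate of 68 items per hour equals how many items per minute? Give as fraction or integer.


Converting from per hour to per minute
Rate = 68 items per hour
Divide by 60: 68/60
= 17/15 items per minute

17/15


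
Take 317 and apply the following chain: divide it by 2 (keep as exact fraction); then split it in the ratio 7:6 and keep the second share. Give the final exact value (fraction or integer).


Start with 317.
Step 1: Divide by 2: 317 / 2 = 317/2
Step 2: Split 7:6, second share = 317/2 * 6/13 = 951/13
Final result = 951/13

951/13


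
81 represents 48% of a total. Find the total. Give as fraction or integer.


Given: 81 is 48% of the whole
Set up: 81 = 48/100 * whole
whole = 81 * 100 / 48
whole = 8100 / 48
whole = 675/4

675/4


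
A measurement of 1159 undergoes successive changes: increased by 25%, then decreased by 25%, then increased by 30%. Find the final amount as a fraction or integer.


Start: 1159
Step 1: increase by 25% => multiply by 125/100
  1159 * 125/100 = 5795/4
Step 2: decrease by 25% => multiply by 75/100
  5795/4 * 75/100 = 17385/16
Step 3: increase by 30% => multiply by 130/100
  17385/16 * 130/100 = 45201/32
Final value = 45201/32

45201/32


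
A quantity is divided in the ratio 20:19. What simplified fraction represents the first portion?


Total parts = 20 + 19 = 39
First part fraction = 20/39
Simplify: 20/39 = 20/39

20/39


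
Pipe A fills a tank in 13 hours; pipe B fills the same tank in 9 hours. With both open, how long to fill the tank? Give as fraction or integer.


Rate of A = 1/13 job per hour
Rate of B = 1/9 job per hour
Combined rate = 1/13 + 1/9
Find common denominator: (9 + 13)/(13*9) = 22/117
Combined rate = 22/117 job per hour
Time together = 1 / (22/117) = 117/22 hours

117/22


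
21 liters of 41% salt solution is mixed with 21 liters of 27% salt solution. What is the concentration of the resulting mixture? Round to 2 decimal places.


Solute in mixture 1 = 41% of 21 L = 21*41/100 = 861/100 L
Solute in mixture 2 = 27% of 21 L = 21*27/100 = 567/100 L
Total solute = 861/100 + 567/100 = 357/25 L
Total volume = 21 + 21 = 42 L
Final concentration = 357/25/42 * 100 = 34.00%

34.00


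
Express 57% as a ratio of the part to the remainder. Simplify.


Part = 57%, Remainder = 43%
Ratio = 57:43
GCD(57, 43) = 1
Simplify: 57:43 = 57:43

57:43


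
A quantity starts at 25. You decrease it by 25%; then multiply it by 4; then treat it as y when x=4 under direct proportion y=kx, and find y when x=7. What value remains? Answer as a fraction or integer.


Start with 25.
Step 1: Decrease by 25%: 25 * 75/100 = 75/4
Step 2: Multiply by 4: 75/4 * 4 = 75
Step 3: Direct prop: k = (75)/4; new y = k*7 = 75*7/4 = 525/4
Final result = 525/4

525/4


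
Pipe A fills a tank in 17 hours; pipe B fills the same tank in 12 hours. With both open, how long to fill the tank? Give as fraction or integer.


Rate of A = 1/17 job per hour
Rate of B = 1/12 job per hour
Combined rate = 1/17 + 1/12
Find common denominator: (12 + 17)/(17*12) = 29/204
Combined rate = 29/204 job per hour
Time together = 1 / (29/204) = 204/29 hours

204/29


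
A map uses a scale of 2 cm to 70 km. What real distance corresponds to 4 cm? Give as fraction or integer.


Map scale: 2 cm = 70 km
Measured distance on map = 4 cm
Set up proportion: 4 * 70 / 2
= 280 / 2
= 140 km

140


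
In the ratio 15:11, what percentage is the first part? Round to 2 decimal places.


Total parts = 15 + 11 = 26
First part fraction = 15/26
Percentage = (15/26) * 100
= 0.576923 * 100
= 57.69%

57.69


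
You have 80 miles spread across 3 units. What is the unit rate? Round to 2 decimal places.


Total miles = 80
Number of units = 3
Unit rate = 80 / 3
= 26.67 miles per unit

26.67


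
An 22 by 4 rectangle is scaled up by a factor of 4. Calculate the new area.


Original dimensions: 22 x 4
Enlargement factor = 4
New width = 22 * 4 = 88
New height = 4 * 4 = 16
New area = 88 * 16 = 1408

1408


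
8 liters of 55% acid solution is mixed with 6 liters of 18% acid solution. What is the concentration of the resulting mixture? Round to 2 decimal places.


Solute in mixture 1 = 55% of 8 L = 8*55/100 = 22/5 L
Solute in mixture 2 = 18% of 6 L = 6*18/100 = 27/25 L
Total solute = 22/5 + 27/25 = 137/25 L
Total volume = 8 + 6 = 14 L
Final concentration = 137/25/14 * 100 = 39.14%

39.14


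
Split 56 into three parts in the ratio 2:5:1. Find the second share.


Ratio = 2:5:1
Total parts = 2 + 5 + 1 = 8
Value per part = 56 / 8 = 7
First share = 2 * 7 = 14
Middle share = 5 * 7 = 35
Third share = 1 * 7 = 7

35


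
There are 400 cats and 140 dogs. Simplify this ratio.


Find GCD(400, 140)
GCD = 20
Divide both by 20: 400/20 = 20, 140/20 = 7
Simplified ratio = 20:7

20:7


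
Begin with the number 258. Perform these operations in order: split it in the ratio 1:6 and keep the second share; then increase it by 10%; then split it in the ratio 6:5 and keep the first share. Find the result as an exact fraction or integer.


Start with 258.
Step 1: Split 1:6, second share = 258 * 6/7 = 1548/7
Step 2: Increase by 10%: 1548/7 * 110/100 = 8514/35
Step 3: Split 6:5, first share = 8514/35 * 6/11 = 4644/35
Final result = 4644/35

4644/35


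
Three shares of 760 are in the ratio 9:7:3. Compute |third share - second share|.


Total parts = 9 + 7 + 3 = 19
Value per part = 760 / 19 = 40
Shares: 9*40=360, 7*40=280, 3*40=120
Third share = 120, second share = 280
Difference = |120 - 280| = 160

160


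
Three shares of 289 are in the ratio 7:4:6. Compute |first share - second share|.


Total parts = 7 + 4 + 6 = 17
Value per part = 289 / 17 = 17
Shares: 7*17=119, 4*17=68, 6*17=102
First share = 119, second share = 68
Difference = |119 - 68| = 51

51


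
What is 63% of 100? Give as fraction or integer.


Compute 63% of 100
Convert percentage: 63% = 63/100
Multiply: 100 * 63/100
= 6300/100
= 63

63


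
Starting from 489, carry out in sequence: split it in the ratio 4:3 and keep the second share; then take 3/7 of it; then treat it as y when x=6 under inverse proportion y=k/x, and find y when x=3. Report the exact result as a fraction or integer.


Start with 489.
Step 1: Split 4:3, second share = 489 * 3/7 = 1467/7
Step 2: Take 3/7: 1467/7 * 3/7 = 4401/49
Step 3: Inverse prop: k = (4401/49)*6; new y = k/3 = 4401/49*6/3 = 8802/49
Final result = 8802/49

8802/49


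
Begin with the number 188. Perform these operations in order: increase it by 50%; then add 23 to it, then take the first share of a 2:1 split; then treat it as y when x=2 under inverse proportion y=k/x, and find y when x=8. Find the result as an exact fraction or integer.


Start with 188.
Step 1: Increase by 50%: 188 * 150/100 = 282
Step 2: Add 23: 282+23=305; split 2:1 first = 305*2/3 = 610/3
Step 3: Inverse prop: k = (610/3)*2; new y = k/8 = 610/3*2/8 = 305/6
Final result = 305/6

305/6


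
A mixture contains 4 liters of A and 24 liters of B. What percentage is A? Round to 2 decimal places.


Volume of A = 4 L
Volume of B = 24 L
Total volume = 4 + 24 = 28 L
Percentage of A = (4/28) * 100
= 14.29%

14.29


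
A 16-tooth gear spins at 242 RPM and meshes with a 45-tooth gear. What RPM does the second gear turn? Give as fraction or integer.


Gear ratio: teeth_A * RPM_A = teeth_B * RPM_B
16 * 242 = 45 * RPM_B
3872 = 45 * RPM_B
RPM_B = 3872 / 45
RPM_B = 3872/45

3872/45


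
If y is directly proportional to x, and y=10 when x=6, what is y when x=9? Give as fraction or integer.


Direct proportion: y = kx
Find k: k = 10/6 = 5/3
Compute y at x=9: y = 5/3 * 9
y = 15

15


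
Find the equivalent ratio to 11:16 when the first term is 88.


Original ratio: 11:16
First term target: 88
Scale factor = 88 / 11 = 8
Multiply second term: 16 * 8 = 128
Equivalent ratio = 88:128

88:128


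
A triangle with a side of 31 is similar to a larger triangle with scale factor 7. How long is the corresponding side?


Similar triangles have proportional sides
Scale factor = 7
Smaller side = 31
Corresponding larger side = 31 * 7
= 217

217


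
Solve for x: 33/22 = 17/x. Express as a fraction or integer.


Setting up: 33/22 = 17/x
Cross multiply: 33 * x = 22 * 17
33x = 374
x = 374/33
x = 34/3

34/3


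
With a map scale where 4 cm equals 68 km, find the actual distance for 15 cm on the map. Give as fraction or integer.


Map scale: 4 cm = 68 km
Measured distance on map = 15 cm
Set up proportion: 15 * 68 / 4
= 1020 / 4
= 255 km

255


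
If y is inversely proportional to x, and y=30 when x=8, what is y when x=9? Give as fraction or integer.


Inverse proportion: y = k/x
Find k: k = 8 * 30 = 240
Compute y at x=9: y = 240/9
y = 80/3

80/3


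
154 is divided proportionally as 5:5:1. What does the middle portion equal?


Ratio = 5:5:1
Total parts = 5 + 5 + 1 = 11
Value per part = 154 / 11 = 14
First share = 5 * 14 = 70
Middle share = 5 * 14 = 70
Third share = 1 * 14 = 14

70


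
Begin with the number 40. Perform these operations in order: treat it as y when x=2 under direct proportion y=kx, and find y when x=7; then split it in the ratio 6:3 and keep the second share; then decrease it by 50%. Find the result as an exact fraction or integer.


Start with 40.
Step 1: Direct prop: k = (40)/2; new y = k*7 = 40*7/2 = 140
Step 2: Split 6:3, second share = 140 * 3/9 = 140/3
Step 3: Decrease by 50%: 140/3 * 50/100 = 70/3
Final result = 70/3

70/3


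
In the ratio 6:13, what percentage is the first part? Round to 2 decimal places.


Total parts = 6 + 13 = 19
First part fraction = 6/19
Percentage = (6/19) * 100
= 0.315789 * 100
= 31.58%

31.58


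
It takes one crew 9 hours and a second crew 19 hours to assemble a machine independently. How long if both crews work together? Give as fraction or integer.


Rate of A = 1/9 job per hour
Rate of B = 1/19 job per hour
Combined rate = 1/9 + 1/19
Find common denominator: (19 + 9)/(9*19) = 28/171
Combined rate = 28/171 job per hour
Time together = 1 / (28/171) = 171/28 hours

171/28


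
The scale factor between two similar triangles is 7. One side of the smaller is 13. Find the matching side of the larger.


Similar triangles have proportional sides
Scale factor = 7
Smaller side = 13
Corresponding larger side = 13 * 7
= 91

91


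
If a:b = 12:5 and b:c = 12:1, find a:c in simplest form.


Given a:b = 12:5 and b:c = 12:1
Make b consistent. Multiply first ratio by 12: a:b = 144:60
Multiply second ratio by 5: b:c = 60:5
Now b = 60 in both, so a:b:c = 144:60:5
Therefore a:c = 144:5
Simplify by GCD: a:c = 144:5

144:5


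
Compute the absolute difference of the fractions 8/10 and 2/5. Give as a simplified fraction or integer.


Simplify: 8/10 = 4/5 and 2/5 = 2/5
Find common denominator: LCD = 5
Convert: 4/5 and 2/5
Difference = |4 - 2|/5 = 2/5
Simplified = 2/5

2/5


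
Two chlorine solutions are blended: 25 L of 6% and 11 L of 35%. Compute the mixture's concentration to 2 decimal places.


Solute in mixture 1 = 6% of 25 L = 25*6/100 = 3/2 L
Solute in mixture 2 = 35% of 11 L = 11*35/100 = 77/20 L
Total solute = 3/2 + 77/20 = 107/20 L
Total volume = 25 + 11 = 36 L
Final concentration = 107/20/36 * 100 = 14.86%

14.86


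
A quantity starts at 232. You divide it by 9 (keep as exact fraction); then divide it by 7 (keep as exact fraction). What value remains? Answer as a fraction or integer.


Start with 232.
Step 1: Divide by 9: 232 / 9 = 232/9
Step 2: Divide by 7: 232/9 / 7 = 232/63
Final result = 232/63

232/63


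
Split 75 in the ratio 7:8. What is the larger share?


Total parts = 7 + 8 = 15
Value per part = 75 / 15 = 5
First share = 7 * 5 = 35
Second share = 8 * 5 = 40
Larger share = 40

40


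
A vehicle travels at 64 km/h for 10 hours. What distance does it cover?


Using distance = speed * time
Speed = 64 km/h
Time = 10 hours
Distance = 64 * 10
= 640 km

640


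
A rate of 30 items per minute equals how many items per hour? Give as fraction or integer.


Converting from per minute to per hour
Rate = 30 items per minute
Multiply by 60: 30 * 60
= 1800 items per hour

1800


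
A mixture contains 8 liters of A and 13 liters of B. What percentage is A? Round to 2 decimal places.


Volume of A = 8 L
Volume of B = 13 L
Total volume = 8 + 13 = 21 L
Percentage of A = (8/21) * 100
= 38.10%

38.10


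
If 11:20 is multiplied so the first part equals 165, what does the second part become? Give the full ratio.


Original ratio: 11:20
First term target: 165
Scale factor = 165 / 11 = 15
Multiply second term: 20 * 15 = 300
Equivalent ratio = 165:300

165:300


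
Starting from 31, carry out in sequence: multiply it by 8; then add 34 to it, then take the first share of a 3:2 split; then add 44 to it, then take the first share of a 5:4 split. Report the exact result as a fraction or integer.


Start with 31.
Step 1: Multiply by 8: 31 * 8 = 248
Step 2: Add 34: 248+34=282; split 3:2 first = 282*3/5 = 846/5
Step 3: Add 44: 846/5+44=1066/5; split 5:4 first = 1066/5*5/9 = 1066/9
Final result = 1066/9

1066/9


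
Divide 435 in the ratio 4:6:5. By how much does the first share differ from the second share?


Total parts = 4 + 6 + 5 = 15
Value per part = 435 / 15 = 29
Shares: 4*29=116, 6*29=174, 5*29=145
First share = 116, second share = 174
Difference = |116 - 174| = 58

58


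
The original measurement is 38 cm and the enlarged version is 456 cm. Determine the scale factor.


Original length = 38 cm
Scaled length = 456 cm
Scale factor = 456 / 38
= 12

12


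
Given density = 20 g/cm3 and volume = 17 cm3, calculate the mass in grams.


Using mass = density * volume
Density = 20 g/cm3
Volume = 17 cm3
Mass = 20 * 17
= 340 g

340


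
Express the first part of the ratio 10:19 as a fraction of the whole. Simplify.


Total parts = 10 + 19 = 29
First part fraction = 10/29
Simplify: 10/29 = 10/29

10/29


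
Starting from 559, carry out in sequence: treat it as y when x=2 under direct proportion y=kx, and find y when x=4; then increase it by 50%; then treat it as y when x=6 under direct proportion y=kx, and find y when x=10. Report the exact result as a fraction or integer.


Start with 559.
Step 1: Direct prop: k = (559)/2; new y = k*4 = 559*4/2 = 1118
Step 2: Increase by 50%: 1118 * 150/100 = 1677
Step 3: Direct prop: k = (1677)/6; new y = k*10 = 1677*10/6 = 2795
Final result = 2795

2795


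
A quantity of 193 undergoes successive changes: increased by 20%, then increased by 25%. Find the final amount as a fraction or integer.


Start: 193
Step 1: increase by 20% => multiply by 120/100
  193 * 120/100 = 1158/5
Step 2: increase by 25% => multiply by 125/100
  1158/5 * 125/100 = 579/2
Final value = 579/2

579/2


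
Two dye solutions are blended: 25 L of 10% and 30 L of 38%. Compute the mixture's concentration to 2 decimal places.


Solute in mixture 1 = 10% of 25 L = 25*10/100 = 5/2 L
Solute in mixture 2 = 38% of 30 L = 30*38/100 = 57/5 L
Total solute = 5/2 + 57/5 = 139/10 L
Total volume = 25 + 30 = 55 L
Final concentration = 139/10/55 * 100 = 25.27%

25.27


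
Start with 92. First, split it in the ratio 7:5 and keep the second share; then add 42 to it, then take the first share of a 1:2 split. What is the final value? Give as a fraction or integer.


Start with 92.
Step 1: Split 7:5, second share = 92 * 5/12 = 115/3
Step 2: Add 42: 115/3+42=241/3; split 1:2 first = 241/3*1/3 = 241/9
Final result = 241/9

241/9


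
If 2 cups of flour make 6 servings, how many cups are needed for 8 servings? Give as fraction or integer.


Original: 2 cups for 6 servings
Target servings = 8
Scaling factor = 8/6
New amount = 2 * 8/6
= 16/6
= 8/3 cups

8/3


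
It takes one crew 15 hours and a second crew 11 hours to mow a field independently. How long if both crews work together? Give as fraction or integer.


Rate of A = 1/15 job per hour
Rate of B = 1/11 job per hour
Combined rate = 1/15 + 1/11
Find common denominator: (11 + 15)/(15*11) = 26/165
Combined rate = 26/165 job per hour
Time together = 1 / (26/165) = 165/26 hours

165/26


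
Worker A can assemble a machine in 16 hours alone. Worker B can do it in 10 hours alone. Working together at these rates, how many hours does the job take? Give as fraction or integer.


Rate of A = 1/16 job per hour
Rate of B = 1/10 job per hour
Combined rate = 1/16 + 1/10
Find common denominator: (10 + 16)/(16*10) = 26/160
Combined rate = 13/80 job per hour
Time together = 1 / (13/80) = 80/13 hours

80/13


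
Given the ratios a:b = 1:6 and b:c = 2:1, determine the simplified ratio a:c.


Given a:b = 1:6 and b:c = 2:1
Make b consistent. Multiply first ratio by 2: a:b = 2:12
Multiply second ratio by 6: b:c = 12:6
Now b = 12 in both, so a:b:c = 2:12:6
Therefore a:c = 2:6
Simplify by GCD: a:c = 1:3

1:3


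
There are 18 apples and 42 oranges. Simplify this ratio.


Find GCD(18, 42)
GCD = 6
Divide both by 6: 18/6 = 3, 42/6 = 7
Simplified ratio = 3:7

3:7


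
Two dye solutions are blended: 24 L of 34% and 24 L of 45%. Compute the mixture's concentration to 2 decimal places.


Solute in mixture 1 = 34% of 24 L = 24*34/100 = 204/25 L
Solute in mixture 2 = 45% of 24 L = 24*45/100 = 54/5 L
Total solute = 204/25 + 54/5 = 474/25 L
Total volume = 24 + 24 = 48 L
Final concentration = 474/25/48 * 100 = 39.50%

39.50


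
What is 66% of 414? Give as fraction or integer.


Compute 66% of 414
Convert percentage: 66% = 66/100
Multiply: 414 * 66/100
= 27324/100
= 6831/25

6831/25


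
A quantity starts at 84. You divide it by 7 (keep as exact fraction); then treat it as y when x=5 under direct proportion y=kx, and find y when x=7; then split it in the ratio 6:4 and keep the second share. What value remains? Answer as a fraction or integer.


Start with 84.
Step 1: Divide by 7: 84 / 7 = 12
Step 2: Direct prop: k = (12)/5; new y = k*7 = 12*7/5 = 84/5
Step 3: Split 6:4, second share = 84/5 * 4/10 = 168/25
Final result = 168/25

168/25


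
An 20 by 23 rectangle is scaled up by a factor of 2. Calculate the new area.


Original dimensions: 20 x 23
Enlargement factor = 2
New width = 20 * 2 = 40
New height = 23 * 2 = 46
New area = 40 * 46 = 1840

1840


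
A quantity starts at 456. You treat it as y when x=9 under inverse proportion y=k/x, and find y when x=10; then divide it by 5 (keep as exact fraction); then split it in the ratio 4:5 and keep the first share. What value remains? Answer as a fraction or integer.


Start with 456.
Step 1: Inverse prop: k = (456)*9; new y = k/10 = 456*9/10 = 2052/5
Step 2: Divide by 5: 2052/5 / 5 = 2052/25
Step 3: Split 4:5, first share = 2052/25 * 4/9 = 912/25
Final result = 912/25

912/25
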